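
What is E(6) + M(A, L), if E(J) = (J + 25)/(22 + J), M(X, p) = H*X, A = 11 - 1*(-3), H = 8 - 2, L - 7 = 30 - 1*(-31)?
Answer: 2383/28 ≈ 85.107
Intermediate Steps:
L = 68 (L = 7 + (30 - 1*(-31)) = 7 + (30 + 31) = 7 + 61 = 68)
H = 6
A = 14 (A = 11 + 3 = 14)
M(X, p) = 6*X
E(J) = (25 + J)/(22 + J)
E(6) + M(A, L) = (25 + 6)/(22 + 6) + 6*14 = 31/28 + 84 = 2383/28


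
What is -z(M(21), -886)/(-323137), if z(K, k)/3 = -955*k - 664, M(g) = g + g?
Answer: 2536398/323137 ≈ 7.8493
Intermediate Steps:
M(g) = 2*g
z(K, k) = -1992 - 2865*k (z(K, k) = 3*(-955*k - 664) = 3*(-664 - 955*k) = -1992 - 2865*k)
-z(M(21), -886)/(-323137) = -(-1992 - 2865*(-886))/(-323137) = -(-1992 + 2538390)*(-1)/323137 = -2536398*(-1)/323137 = -1*(-2536398/323137) = 2536398/323137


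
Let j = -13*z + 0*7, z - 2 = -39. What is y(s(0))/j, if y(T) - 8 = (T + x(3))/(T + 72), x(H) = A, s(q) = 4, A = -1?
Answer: 47/2812 ≈ 0.016714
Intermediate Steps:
x(H) = -1
z = -37 (z = 2 - 39 = -37)
y(T) = 8 + (-1 + T)/(72 + T) (y(T) = 8 + (T - 1)/(T + 72) = 8 + (-1 + T)/(72 + T))
j = 481 (j = -13*(-37) + 0*7 = 481 + 0 = 481)
y(s(0))/j = ((575 + 9*4)/(72 + 4))/481 = ((575 + 36)/76)*(1/481) = ((1/76)*611)*(1/481) = (611/76)*(1/481) = 47/2812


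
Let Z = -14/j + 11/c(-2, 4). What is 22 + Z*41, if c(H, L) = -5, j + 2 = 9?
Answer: -751/5 ≈ -150.20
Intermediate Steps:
j = 7 (j = -2 + 9 = 7)
Z = -21/5 (Z = -14/7 + 11/(-5) = -14*⅐ + 11*(-⅕) = -2 - 11/5 = -21/5 ≈ -4.2000)
22 + Z*41 = 22 - 21/5*41 = 22 - 861/5 = -751/5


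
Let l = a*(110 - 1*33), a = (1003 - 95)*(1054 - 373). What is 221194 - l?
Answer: -47391602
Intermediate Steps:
a = 618348 (a = 908*681 = 618348)
l = 47612796 (l = 618348*(110 - 1*33) = 618348*(110 - 33) = 618348*77 = 47612796)
221194 - l = 221194 - 1*47612796 = 221194 - 47612796 = -47391602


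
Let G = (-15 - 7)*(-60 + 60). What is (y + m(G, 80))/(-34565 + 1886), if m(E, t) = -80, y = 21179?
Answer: -7033/10893 ≈ -0.64564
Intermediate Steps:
G = 0 (G = -22*0 = 0)
(y + m(G, 80))/(-34565 + 1886) = (21179 - 80)/(-34565 + 1886) = 21099/(-32679) = 21099*(-1/32679) = -7033/10893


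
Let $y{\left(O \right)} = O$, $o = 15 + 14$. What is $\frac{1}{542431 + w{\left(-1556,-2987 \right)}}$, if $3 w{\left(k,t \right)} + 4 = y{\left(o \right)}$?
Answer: $\frac{3}{1627318} \approx 1.8435 \cdot 10^{-6}$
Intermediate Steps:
$o = 29$
$w{\left(k,t \right)} = \frac{25}{3}$ ($w{\left(k,t \right)} = - \frac{4}{3} + \frac{1}{3} \cdot 29 = - \frac{4}{3} + \frac{29}{3} = \frac{25}{3}$)
$\frac{1}{542431 + w{\left(-1556,-2987 \right)}} = \frac{1}{542431 + \frac{25}{3}} = \frac{1}{\frac{1627318}{3}} = \frac{3}{1627318}$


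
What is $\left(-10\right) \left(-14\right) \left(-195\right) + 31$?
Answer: $-27269$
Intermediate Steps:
$\left(-10\right) \left(-14\right) \left(-195\right) + 31 = 140 \left(-195\right) + 31 = -27300 + 31 = -27269$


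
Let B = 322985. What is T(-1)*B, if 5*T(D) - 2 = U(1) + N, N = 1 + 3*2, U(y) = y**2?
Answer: 645970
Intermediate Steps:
N = 7 (N = 1 + 6 = 7)
T(D) = 2 (T(D) = 2/5 + (1**2 + 7)/5 = 2/5 + (1 + 7)/5 = 2/5 + (1/5)*8 = 2/5 + 8/5 = 2)
T(-1)*B = 2*322985 = 645970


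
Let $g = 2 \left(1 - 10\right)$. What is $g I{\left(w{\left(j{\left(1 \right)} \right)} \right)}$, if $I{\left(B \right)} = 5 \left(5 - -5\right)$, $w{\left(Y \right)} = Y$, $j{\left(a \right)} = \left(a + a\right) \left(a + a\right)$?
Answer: $-900$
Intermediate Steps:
$j{\left(a \right)} = 4 a^{2}$ ($j{\left(a \right)} = 2 a 2 a = 4 a^{2}$)
$g = -18$ ($g = 2 \left(1 - 10\right) = 2 \left(-9\right) = -18$)
$I{\left(B \right)} = 50$ ($I{\left(B \right)} = 5 \left(5 + 5\right) = 5 \cdot 10 = 50$)
$g I{\left(w{\left(j{\left(1 \right)} \right)} \right)} = \left(-18\right) 50 = -900$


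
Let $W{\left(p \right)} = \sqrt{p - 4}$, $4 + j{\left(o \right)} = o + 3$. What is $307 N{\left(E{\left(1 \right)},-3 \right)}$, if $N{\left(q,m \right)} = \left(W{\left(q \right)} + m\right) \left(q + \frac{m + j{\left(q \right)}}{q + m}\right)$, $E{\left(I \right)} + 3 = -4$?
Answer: $\frac{54339}{10} - \frac{18113 i \sqrt{11}}{10} \approx 5433.9 - 6007.4 i$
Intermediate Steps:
$j{\left(o \right)} = -1 + o$ ($j{\left(o \right)} = -4 + \left(o + 3\right) = -4 + \left(3 + o\right) = -1 + o$)
$E{\left(I \right)} = -7$ ($E{\left(I \right)} = -3 - 4 = -7$)
$W{\left(p \right)} = \sqrt{-4 + p}$
$N{\left(q,m \right)} = \left(m + \sqrt{-4 + q}\right) \left(q + \frac{-1 + m + q}{m + q}\right)$ ($N{\left(q,m \right)} = \left(\sqrt{-4 + q} + m\right) \left(q + \frac{m + \left(-1 + q\right)}{q + m}\right) = \left(m + \sqrt{-4 + q}\right) \left(q + \frac{-1 + m + q}{m + q}\right)$)
$307 N{\left(E{\left(1 \right)},-3 \right)} = 307 \frac{\left(-3\right)^{2} - 3 \left(-7\right)^{2} - 3 \sqrt{-4 - 7} - 3 \left(-1 - 7\right) - 7 \left(-3\right)^{2} + \left(-7\right)^{2} \sqrt{-4 - 7} + \sqrt{-4 - 7} \left(-1 - 7\right) - - 21 \sqrt{-4 - 7}}{-3 - 7} = 307 \frac{9 - 147 - 3 \sqrt{-11} - -24 - 63 + 49 \sqrt{-11} + \sqrt{-11} \left(-8\right) - - 21 \sqrt{-11}}{-10} = 307 \left(- \frac{9 - 147 - 3 i \sqrt{11} + 24 - 63 + 49 i \sqrt{11} + i \sqrt{11} \left(-8\right) - - 21 i \sqrt{11}}{10}\right) = 307 \left(- \frac{9 - 147 - 3 i \sqrt{11} + 24 - 63 + 49 i \sqrt{11} - 8 i \sqrt{11} + 21 i \sqrt{11}}{10}\right) = 307 \left(- \frac{-177 + 59 i \sqrt{11}}{10}\right) = 307 \left(\frac{177}{10} - \frac{59 i \sqrt{11}}{10}\right) = \frac{54339}{10} - \frac{18113 i \sqrt{11}}{10}$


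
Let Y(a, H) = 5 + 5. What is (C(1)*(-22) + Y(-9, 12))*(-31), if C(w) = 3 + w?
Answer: 2418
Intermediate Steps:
Y(a, H) = 10
(C(1)*(-22) + Y(-9, 12))*(-31) = ((3 + 1)*(-22) + 10)*(-31) = (4*(-22) + 10)*(-31) = (-88 + 10)*(-31) = -78*(-31) = 2418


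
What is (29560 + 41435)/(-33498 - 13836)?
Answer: -23665/15778 ≈ -1.4999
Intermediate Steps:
(29560 + 41435)/(-33498 - 13836) = 70995/(-47334) = 70995*(-1/47334) = -23665/15778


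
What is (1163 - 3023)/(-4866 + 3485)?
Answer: 1860/1381 ≈ 1.3468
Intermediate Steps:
(1163 - 3023)/(-4866 + 3485) = -1860/(-1381) = -1860*(-1/1381) = 1860/1381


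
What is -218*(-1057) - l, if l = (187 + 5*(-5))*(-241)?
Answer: 269468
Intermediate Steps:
l = -39042 (l = (187 - 25)*(-241) = 162*(-241) = -39042)
-218*(-1057) - l = -218*(-1057) - 1*(-39042) = 230426 + 39042 = 269468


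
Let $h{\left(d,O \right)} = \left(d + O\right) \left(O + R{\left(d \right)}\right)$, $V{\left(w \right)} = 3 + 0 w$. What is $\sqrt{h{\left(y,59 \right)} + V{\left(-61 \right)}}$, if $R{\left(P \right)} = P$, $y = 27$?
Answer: $7 \sqrt{151} \approx 86.017$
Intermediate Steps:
$V{\left(w \right)} = 3$ ($V{\left(w \right)} = 3 + 0 = 3$)
$h{\left(d,O \right)} = \left(O + d\right)^{2}$ ($h{\left(d,O \right)} = \left(d + O\right) \left(O + d\right) = \left(O + d\right) \left(O + d\right) = \left(O + d\right)^{2}$)
$\sqrt{h{\left(y,59 \right)} + V{\left(-61 \right)}} = \sqrt{\left(59^{2} + 27^{2} + 2 \cdot 59 \cdot 27\right) + 3} = \sqrt{\left(3481 + 729 + 3186\right) + 3} = \sqrt{7396 + 3} = \sqrt{7399} = 7 \sqrt{151}$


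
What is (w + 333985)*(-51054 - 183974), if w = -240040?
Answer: -22079705460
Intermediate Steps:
(w + 333985)*(-51054 - 183974) = (-240040 + 333985)*(-51054 - 183974) = 93945*(-235028) = -22079705460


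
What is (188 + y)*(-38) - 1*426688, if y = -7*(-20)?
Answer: -439152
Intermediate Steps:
y = 140
(188 + y)*(-38) - 1*426688 = (188 + 140)*(-38) - 1*426688 = 328*(-38) - 426688 = -12464 - 426688 = -439152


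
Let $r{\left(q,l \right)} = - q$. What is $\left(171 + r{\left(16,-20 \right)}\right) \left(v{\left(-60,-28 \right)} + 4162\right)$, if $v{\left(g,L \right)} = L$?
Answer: $640770$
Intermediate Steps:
$\left(171 + r{\left(16,-20 \right)}\right) \left(v{\left(-60,-28 \right)} + 4162\right) = \left(171 - 16\right) \left(-28 + 4162\right) = \left(171 - 16\right) 4134 = 155 \cdot 4134 = 640770$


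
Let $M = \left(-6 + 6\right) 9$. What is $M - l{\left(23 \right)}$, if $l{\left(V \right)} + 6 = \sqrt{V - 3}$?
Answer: $6 - 2 \sqrt{5} \approx 1.5279$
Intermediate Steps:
$l{\left(V \right)} = -6 + \sqrt{-3 + V}$ ($l{\left(V \right)} = -6 + \sqrt{V - 3} = -6 + \sqrt{-3 + V}$)
$M = 0$ ($M = 0 \cdot 9 = 0$)
$M - l{\left(23 \right)} = 0 - \left(-6 + \sqrt{-3 + 23}\right) = 0 - \left(-6 + \sqrt{20}\right) = 0 - \left(-6 + 2 \sqrt{5}\right) = 0 + \left(6 - 2 \sqrt{5}\right) = 6 - 2 \sqrt{5}$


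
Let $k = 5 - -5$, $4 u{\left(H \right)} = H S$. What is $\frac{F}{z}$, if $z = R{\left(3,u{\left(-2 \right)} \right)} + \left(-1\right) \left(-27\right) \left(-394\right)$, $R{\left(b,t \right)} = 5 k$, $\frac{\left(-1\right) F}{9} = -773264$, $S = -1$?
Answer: $- \frac{1739844}{2647} \approx -657.29$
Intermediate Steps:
$u{\left(H \right)} = - \frac{H}{4}$ ($u{\left(H \right)} = \frac{H \left(-1\right)}{4} = \frac{\left(-1\right) H}{4} = - \frac{H}{4}$)
$k = 10$ ($k = 5 + 5 = 10$)
$F = 6959376$ ($F = \left(-9\right) \left(-773264\right) = 6959376$)
$R{\left(b,t \right)} = 50$ ($R{\left(b,t \right)} = 5 \cdot 10 = 50$)
$z = -10588$ ($z = 50 + \left(-1\right) \left(-27\right) \left(-394\right) = 50 + 27 \left(-394\right) = 50 - 10638 = -10588$)
$\frac{F}{z} = \frac{6959376}{-10588} = 6959376 \left(- \frac{1}{10588}\right) = - \frac{1739844}{2647}$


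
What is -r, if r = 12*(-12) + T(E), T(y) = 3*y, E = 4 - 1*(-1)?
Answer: 129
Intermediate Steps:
E = 5 (E = 4 + 1 = 5)
r = -129 (r = 12*(-12) + 3*5 = -144 + 15 = -129)
-r = -1*(-129) = 129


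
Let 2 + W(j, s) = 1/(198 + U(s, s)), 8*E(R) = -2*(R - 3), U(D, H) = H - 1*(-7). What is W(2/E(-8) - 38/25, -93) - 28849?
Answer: -3231311/112 ≈ -28851.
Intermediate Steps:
U(D, H) = 7 + H (U(D, H) = H + 7 = 7 + H)
E(R) = 3/4 - R/4 (E(R) = (-2*(R - 3))/8 = (-2*(-3 + R))/8 = (6 - 2*R)/8 = 3/4 - R/4)
W(j, s) = -2 + 1/(205 + s) (W(j, s) = -2 + 1/(198 + (7 + s)) = -2 + 1/(205 + s))
W(2/E(-8) - 38/25, -93) - 28849 = (-409 - 2*(-93))/(205 - 93) - 28849 = (-409 + 186)/112 - 28849 = (1/112)*(-223) - 28849 = -223/112 - 28849 = -3231311/112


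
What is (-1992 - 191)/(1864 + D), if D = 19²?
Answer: -2183/2225 ≈ -0.98112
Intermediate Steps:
D = 361
(-1992 - 191)/(1864 + D) = (-1992 - 191)/(1864 + 361) = -2183/2225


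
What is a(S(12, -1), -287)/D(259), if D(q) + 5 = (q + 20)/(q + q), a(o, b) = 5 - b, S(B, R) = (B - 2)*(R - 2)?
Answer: -151256/2311 ≈ -65.450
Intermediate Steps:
S(B, R) = (-2 + B)*(-2 + R)
D(q) = -5 + (20 + q)/(2*q) (D(q) = -5 + (q + 20)/(q + q) = -5 + (20 + q)/((2*q)) = -5 + (20 + q)*(1/(2*q)) = -5 + (20 + q)/(2*q))
a(S(12, -1), -287)/D(259) = (5 - 1*(-287))/(-9/2 + 10/259) = (5 + 287)/(-9/2 + 10*(1/259)) = 292/(-9/2 + 10/259) = 292/(-2311/518) = 292*(-518/2311) = -151256/2311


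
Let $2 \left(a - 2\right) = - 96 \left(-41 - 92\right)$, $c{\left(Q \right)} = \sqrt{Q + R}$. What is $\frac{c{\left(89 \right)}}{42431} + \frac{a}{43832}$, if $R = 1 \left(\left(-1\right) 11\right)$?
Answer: $\frac{3193}{21916} + \frac{\sqrt{78}}{42431} \approx 0.1459$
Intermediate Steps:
$R = -11$ ($R = 1 \left(-11\right) = -11$)
$c{\left(Q \right)} = \sqrt{-11 + Q}$ ($c{\left(Q \right)} = \sqrt{Q - 11} = \sqrt{-11 + Q}$)
$a = 6386$ ($a = 2 + \frac{\left(-96\right) \left(-41 - 92\right)}{2} = 2 + \frac{\left(-96\right) \left(-133\right)}{2} = 2 + \frac{1}{2} \cdot 12768 = 2 + 6384 = 6386$)
$\frac{c{\left(89 \right)}}{42431} + \frac{a}{43832} = \frac{\sqrt{-11 + 89}}{42431} + \frac{6386}{43832} = \sqrt{78} \cdot \frac{1}{42431} + 6386 \cdot \frac{1}{43832} = \frac{\sqrt{78}}{42431} + \frac{3193}{21916} = \frac{3193}{21916} + \frac{\sqrt{78}}{42431}$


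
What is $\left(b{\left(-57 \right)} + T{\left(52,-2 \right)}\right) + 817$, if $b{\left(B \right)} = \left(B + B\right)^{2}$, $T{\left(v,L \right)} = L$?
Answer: $13811$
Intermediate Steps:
$b{\left(B \right)} = 4 B^{2}$ ($b{\left(B \right)} = \left(2 B\right)^{2} = 4 B^{2}$)
$\left(b{\left(-57 \right)} + T{\left(52,-2 \right)}\right) + 817 = \left(4 \left(-57\right)^{2} - 2\right) + 817 = \left(4 \cdot 3249 - 2\right) + 817 = \left(12996 - 2\right) + 817 = 12994 + 817 = 13811$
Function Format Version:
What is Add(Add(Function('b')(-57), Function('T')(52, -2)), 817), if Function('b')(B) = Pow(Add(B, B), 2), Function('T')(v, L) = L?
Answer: 13811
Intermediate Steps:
Function('b')(B) = Mul(4, Pow(B, 2)) (Function('b')(B) = Pow(Mul(2, B), 2) = Mul(4, Pow(B, 2)))
Add(Add(Function('b')(-57), Function('T')(52, -2)), 817) = Add(Add(Mul(4, Pow(-57, 2)), -2), 817) = Add(Add(Mul(4, 3249), -2), 817) = Add(Add(12996, -2), 817) = Add(12994, 817) = 13811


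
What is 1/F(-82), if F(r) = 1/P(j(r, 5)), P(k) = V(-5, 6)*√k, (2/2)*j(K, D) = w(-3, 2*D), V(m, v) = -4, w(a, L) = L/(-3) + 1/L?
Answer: -2*I*√2910/15 ≈ -7.1926*I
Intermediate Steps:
w(a, L) = 1/L - L/3 (w(a, L) = L*(-⅓) + 1/L = -L/3 + 1/L = 1/L - L/3)
j(K, D) = 1/(2*D) - 2*D/3
P(k) = -4*√k
F(r) = I*√2910/388 (F(r) = 1/(-4*√30*√(3 - 4*5²)/30) = 1/(-4*√30*√(3 - 4*25)/30) = 1/(-4*√30*√(3 - 100)/30) = 1/(-4*I*√2910/30) = 1/(-2*I*√2910/15) = I*√2910/388)
1/F(-82) = 1/(I*√2910/388) = -2*I*√2910/15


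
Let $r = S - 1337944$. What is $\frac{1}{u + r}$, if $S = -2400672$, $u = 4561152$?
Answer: $\frac{1}{822536} \approx 1.2158 \cdot 10^{-6}$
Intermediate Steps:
$r = -3738616$ ($r = -2400672 - 1337944 = -3738616$)
$\frac{1}{u + r} = \frac{1}{4561152 - 3738616} = \frac{1}{822536}$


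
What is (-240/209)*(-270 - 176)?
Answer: 107040/209 ≈ 512.15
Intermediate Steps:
(-240/209)*(-270 - 176) = -240*1/209*(-446) = -240/209*(-446) = 107040/209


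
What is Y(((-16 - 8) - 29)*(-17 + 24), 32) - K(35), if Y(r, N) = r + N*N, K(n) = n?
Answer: 618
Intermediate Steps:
Y(r, N) = r + N²
Y(((-16 - 8) - 29)*(-17 + 24), 32) - K(35) = (((-16 - 8) - 29)*(-17 + 24) + 32²) - 1*35 = ((-24 - 29)*7 + 1024) - 35 = (-53*7 + 1024) - 35 = (-371 + 1024) - 35 = 653 - 35 = 618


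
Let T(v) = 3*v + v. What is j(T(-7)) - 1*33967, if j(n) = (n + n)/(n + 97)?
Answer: -2343779/69 ≈ -33968.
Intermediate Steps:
T(v) = 4*v
j(n) = 2*n/(97 + n) (j(n) = (2*n)/(97 + n) = 2*n/(97 + n))
j(T(-7)) - 1*33967 = 2*(4*(-7))/(97 + 4*(-7)) - 1*33967 = 2*(-28)/(97 - 28) - 33967 = 2*(-28)/69 - 33967 = 2*(-28)*(1/69) - 33967 = -56/69 - 33967 = -2343779/69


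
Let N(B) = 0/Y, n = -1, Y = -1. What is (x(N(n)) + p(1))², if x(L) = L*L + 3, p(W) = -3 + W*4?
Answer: 16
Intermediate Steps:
p(W) = -3 + 4*W
N(B) = 0 (N(B) = 0/(-1) = 0*(-1) = 0)
x(L) = 3 + L² (x(L) = L² + 3 = 3 + L²)
(x(N(n)) + p(1))² = ((3 + 0²) + (-3 + 4*1))² = ((3 + 0) + (-3 + 4))² = (3 + 1)² = 4² = 16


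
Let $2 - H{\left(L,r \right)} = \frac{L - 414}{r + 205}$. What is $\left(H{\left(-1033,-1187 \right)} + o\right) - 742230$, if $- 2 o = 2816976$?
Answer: $- \frac{2112004559}{982} \approx -2.1507 \cdot 10^{6}$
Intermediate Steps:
$o = -1408488$ ($o = \left(- \frac{1}{2}\right) 2816976 = -1408488$)
$H{\left(L,r \right)} = 2 - \frac{-414 + L}{205 + r}$ ($H{\left(L,r \right)} = 2 - \frac{L - 414}{r + 205} = 2 - \frac{-414 + L}{205 + r}$)
$\left(H{\left(-1033,-1187 \right)} + o\right) - 742230 = \left(\frac{824 - -1033 + 2 \left(-1187\right)}{205 - 1187} - 1408488\right) - 742230 = \left(\frac{824 + 1033 - 2374}{-982} - 1408488\right) - 742230 = \left(\left(- \frac{1}{982}\right) \left(-517\right) - 1408488\right) - 742230 = \left(\frac{517}{982} - 1408488\right) - 742230 = - \frac{1383134699}{982} - 742230 = - \frac{2112004559}{982}$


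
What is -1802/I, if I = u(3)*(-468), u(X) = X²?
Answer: 901/2106 ≈ 0.42783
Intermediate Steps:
I = -4212 (I = 3²*(-468) = 9*(-468) = -4212)
-1802/I = -1802/(-4212) = -1802*(-1/4212) = 901/2106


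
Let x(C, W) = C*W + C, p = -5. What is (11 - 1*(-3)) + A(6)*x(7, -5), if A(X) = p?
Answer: 154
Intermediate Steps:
A(X) = -5
x(C, W) = C + C*W
(11 - 1*(-3)) + A(6)*x(7, -5) = (11 - 1*(-3)) - 35*(1 - 5) = (11 + 3) - 35*(-4) = 14 - 5*(-28) = 14 + 140 = 154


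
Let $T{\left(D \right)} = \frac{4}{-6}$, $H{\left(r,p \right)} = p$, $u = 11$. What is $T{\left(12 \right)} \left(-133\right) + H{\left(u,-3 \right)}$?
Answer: $\frac{257}{3} \approx 85.667$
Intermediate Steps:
$T{\left(D \right)} = - \frac{2}{3}$ ($T{\left(D \right)} = 4 \left(- \frac{1}{6}\right) = - \frac{2}{3}$)
$T{\left(12 \right)} \left(-133\right) + H{\left(u,-3 \right)} = \left(- \frac{2}{3}\right) \left(-133\right) - 3 = \frac{266}{3} - 3 = \frac{257}{3}$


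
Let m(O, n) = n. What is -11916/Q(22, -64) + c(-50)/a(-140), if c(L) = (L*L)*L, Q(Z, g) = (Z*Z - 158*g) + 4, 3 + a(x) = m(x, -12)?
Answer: 66241063/7950 ≈ 8332.2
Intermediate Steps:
a(x) = -15 (a(x) = -3 - 12 = -15)
Q(Z, g) = 4 + Z² - 158*g (Q(Z, g) = (Z² - 158*g) + 4 = 4 + Z² - 158*g)
c(L) = L³ (c(L) = L²*L = L³)
-11916/Q(22, -64) + c(-50)/a(-140) = -11916/(4 + 22² - 158*(-64)) + (-50)³/(-15) = -11916/(4 + 484 + 10112) - 125000*(-1/15) = -11916/10600 + 25000/3 = -11916*1/10600 + 25000/3 = -2979/2650 + 25000/3 = 66241063/7950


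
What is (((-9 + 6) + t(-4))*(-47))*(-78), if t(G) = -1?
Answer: -14664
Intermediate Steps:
(((-9 + 6) + t(-4))*(-47))*(-78) = (((-9 + 6) - 1)*(-47))*(-78) = ((-3 - 1)*(-47))*(-78) = -4*(-47)*(-78) = 188*(-78) = -14664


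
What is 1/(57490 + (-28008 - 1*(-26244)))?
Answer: 1/55726 ≈ 1.7945e-5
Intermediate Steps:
1/(57490 + (-28008 - 1*(-26244))) = 1/(57490 + (-28008 + 26244)) = 1/(57490 - 1764) = 1/55726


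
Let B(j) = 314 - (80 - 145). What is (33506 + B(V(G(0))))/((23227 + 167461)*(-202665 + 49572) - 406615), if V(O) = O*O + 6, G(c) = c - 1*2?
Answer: -33885/29193404599 ≈ -1.1607e-6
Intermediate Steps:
G(c) = -2 + c (G(c) = c - 2 = -2 + c)
V(O) = 6 + O² (V(O) = O² + 6 = 6 + O²)
B(j) = 379 (B(j) = 314 - 1*(-65) = 314 + 65 = 379)
(33506 + B(V(G(0))))/((23227 + 167461)*(-202665 + 49572) - 406615) = (33506 + 379)/((23227 + 167461)*(-202665 + 49572) - 406615) = 33885/(190688*(-153093) - 406615) = 33885/(-29192997984 - 406615) = 33885/(-29193404599) = 33885*(-1/29193404599) = -33885/29193404599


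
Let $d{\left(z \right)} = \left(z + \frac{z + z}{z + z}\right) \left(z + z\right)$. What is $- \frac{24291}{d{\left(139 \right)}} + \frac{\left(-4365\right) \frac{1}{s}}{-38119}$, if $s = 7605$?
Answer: $- \frac{156481543061}{250726960120} \approx -0.62411$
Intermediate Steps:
$d{\left(z \right)} = 2 z \left(1 + z\right)$ ($d{\left(z \right)} = \left(z + \frac{2 z}{2 z}\right) 2 z = \left(z + 2 z \frac{1}{2 z}\right) 2 z = \left(z + 1\right) 2 z = \left(1 + z\right) 2 z = 2 z \left(1 + z\right)$)
$- \frac{24291}{d{\left(139 \right)}} + \frac{\left(-4365\right) \frac{1}{s}}{-38119} = - \frac{24291}{2 \cdot 139 \left(1 + 139\right)} + \frac{\left(-4365\right) \frac{1}{7605}}{-38119} = - \frac{24291}{2 \cdot 139 \cdot 140} + \left(-4365\right) \frac{1}{7605} \left(- \frac{1}{38119}\right) = - \frac{24291}{38920} - - \frac{97}{6442111} = \left(-24291\right) \frac{1}{38920} + \frac{97}{6442111} = - \frac{24291}{38920} + \frac{97}{6442111} = - \frac{156481543061}{250726960120}$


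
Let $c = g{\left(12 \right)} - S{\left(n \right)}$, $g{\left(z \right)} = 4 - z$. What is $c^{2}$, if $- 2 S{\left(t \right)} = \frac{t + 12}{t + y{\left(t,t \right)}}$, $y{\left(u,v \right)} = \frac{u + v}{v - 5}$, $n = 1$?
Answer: $25$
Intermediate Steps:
$y{\left(u,v \right)} = \frac{u + v}{-5 + v}$
$S{\left(t \right)} = - \frac{12 + t}{2 \left(t + \frac{2 t}{-5 + t}\right)}$ ($S{\left(t \right)} = - \frac{\left(t + 12\right) \frac{1}{t + \frac{t + t}{-5 + t}}}{2} = - \frac{\left(12 + t\right) \frac{1}{t + \frac{2 t}{-5 + t}}}{2} = - \frac{\frac{1}{t + \frac{2 t}{-5 + t}} \left(12 + t\right)}{2} = - \frac{12 + t}{2 \left(t + \frac{2 t}{-5 + t}\right)}$)
$c = 5$ ($c = \left(4 - 12\right) - - \frac{\left(-5 + 1\right) \left(12 + 1\right)}{2 \cdot 1 \left(-3 + 1\right)} = \left(4 - 12\right) - \left(- \frac{1}{2}\right) 1 \frac{1}{-2} \left(-4\right) 13 = -8 - \left(- \frac{1}{2}\right) 1 \left(- \frac{1}{2}\right) \left(-4\right) 13 = -8 - -13 = -8 + 13 = 5$)
$c^{2} = 5^{2} = 25$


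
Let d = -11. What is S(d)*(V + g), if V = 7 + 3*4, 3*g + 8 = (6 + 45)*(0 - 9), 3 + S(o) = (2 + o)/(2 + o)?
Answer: 820/3 ≈ 273.33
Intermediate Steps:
S(o) = -2 (S(o) = -3 + (2 + o)/(2 + o) = -3 + 1 = -2)
g = -467/3 (g = -8/3 + ((6 + 45)*(0 - 9))/3 = -8/3 + (51*(-9))/3 = -8/3 + (1/3)*(-459) = -8/3 - 153 = -467/3 ≈ -155.67)
V = 19 (V = 7 + 12 = 19)
S(d)*(V + g) = -2*(19 - 467/3) = -2*(-410/3) = 820/3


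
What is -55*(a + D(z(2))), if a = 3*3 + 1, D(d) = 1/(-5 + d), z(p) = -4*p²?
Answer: -11495/21 ≈ -547.38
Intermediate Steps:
a = 10 (a = 9 + 1 = 10)
-55*(a + D(z(2))) = -55*(10 + 1/(-5 - 4*2²)) = -55*(10 + 1/(-5 - 4*4)) = -55*(10 + 1/(-5 - 16)) = -55*(10 + 1/(-21)) = -55*(10 - 1/21) = -55*209/21 = -11495/21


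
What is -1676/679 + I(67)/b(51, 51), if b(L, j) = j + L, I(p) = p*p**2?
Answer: 204047125/69258 ≈ 2946.2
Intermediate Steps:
I(p) = p**3
b(L, j) = L + j
-1676/679 + I(67)/b(51, 51) = -1676/679 + 67**3/(51 + 51) = -1676*1/679 + 300763/102 = -1676/679 + 300763*(1/102) = -1676/679 + 300763/102 = 204047125/69258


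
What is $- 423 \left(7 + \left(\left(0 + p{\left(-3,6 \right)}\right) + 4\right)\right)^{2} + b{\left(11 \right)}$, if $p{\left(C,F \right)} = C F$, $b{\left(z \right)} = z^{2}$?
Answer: $-20606$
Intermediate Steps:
$- 423 \left(7 + \left(\left(0 + p{\left(-3,6 \right)}\right) + 4\right)\right)^{2} + b{\left(11 \right)} = - 423 \left(7 + \left(\left(0 - 18\right) + 4\right)\right)^{2} + 11^{2} = - 423 \left(7 + \left(\left(0 - 18\right) + 4\right)\right)^{2} + 121 = - 423 \left(7 + \left(-18 + 4\right)\right)^{2} + 121 = - 423 \left(7 - 14\right)^{2} + 121 = - 423 \left(-7\right)^{2} + 121 = \left(-423\right) 49 + 121 = -20727 + 121 = -20606$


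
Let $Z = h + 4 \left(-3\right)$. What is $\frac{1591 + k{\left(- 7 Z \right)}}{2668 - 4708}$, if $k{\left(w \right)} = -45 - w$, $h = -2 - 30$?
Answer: $- \frac{619}{1020} \approx -0.60686$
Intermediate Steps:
$h = -32$ ($h = -2 - 30 = -32$)
$Z = -44$ ($Z = -32 + 4 \left(-3\right) = -32 - 12 = -44$)
$\frac{1591 + k{\left(- 7 Z \right)}}{2668 - 4708} = \frac{1591 - \left(45 - -308\right)}{2668 - 4708} = \frac{1591 - 353}{-2040} = \left(1591 - 353\right) \left(- \frac{1}{2040}\right) = 1238 \left(- \frac{1}{2040}\right) = - \frac{619}{1020}$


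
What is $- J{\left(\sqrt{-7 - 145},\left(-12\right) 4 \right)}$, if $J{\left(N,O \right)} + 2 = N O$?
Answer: $2 + 96 i \sqrt{38} \approx 2.0 + 591.78 i$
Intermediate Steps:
$J{\left(N,O \right)} = -2 + N O$
$- J{\left(\sqrt{-7 - 145},\left(-12\right) 4 \right)} = - (-2 + \sqrt{-7 - 145} \left(\left(-12\right) 4\right)) = - (-2 + \sqrt{-152} \left(-48\right)) = - (-2 + 2 i \sqrt{38} \left(-48\right)) = - (-2 - 96 i \sqrt{38}) = 2 + 96 i \sqrt{38}$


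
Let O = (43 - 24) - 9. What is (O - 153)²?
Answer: 20449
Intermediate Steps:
O = 10 (O = 19 - 9 = 10)
(O - 153)² = (10 - 153)² = (-143)² = 20449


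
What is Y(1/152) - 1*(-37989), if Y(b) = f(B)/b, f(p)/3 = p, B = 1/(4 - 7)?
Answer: 37837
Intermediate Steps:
B = -⅓ (B = 1/(-3) = -⅓ ≈ -0.33333)
f(p) = 3*p
Y(b) = -1/b (Y(b) = (3*(-⅓))/b = -1/b)
Y(1/152) - 1*(-37989) = -1/(1/152) - 1*(-37989) = -1/1/152 + 37989 = -1*152 + 37989 = -152 + 37989 = 37837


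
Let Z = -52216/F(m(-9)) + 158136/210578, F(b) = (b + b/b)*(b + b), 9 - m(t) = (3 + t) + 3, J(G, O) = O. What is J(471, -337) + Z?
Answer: -2067950978/4106271 ≈ -503.61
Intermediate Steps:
m(t) = 3 - t (m(t) = 9 - ((3 + t) + 3) = 9 - (6 + t) = 9 + (-6 - t) = 3 - t)
F(b) = 2*b*(1 + b) (F(b) = (b + 1)*(2*b) = (1 + b)*(2*b) = 2*b*(1 + b))
Z = -684137651/4106271 (Z = -52216*1/(2*(1 + (3 - 1*(-9)))*(3 - 1*(-9))) + 158136/210578 = -52216*1/(2*(1 + (3 + 9))*(3 + 9)) + 158136*(1/210578) = -52216*1/(24*(1 + 12)) + 79068/105289 = -52216/(2*12*13) + 79068/105289 = -52216/312 + 79068/105289 = -52216*1/312 + 79068/105289 = -6527/39 + 79068/105289 = -684137651/4106271 ≈ -166.61)
J(471, -337) + Z = -337 - 684137651/4106271 = -2067950978/4106271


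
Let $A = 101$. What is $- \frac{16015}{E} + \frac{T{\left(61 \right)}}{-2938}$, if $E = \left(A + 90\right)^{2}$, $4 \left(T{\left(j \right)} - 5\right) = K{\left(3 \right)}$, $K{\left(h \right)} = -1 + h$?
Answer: $- \frac{94505431}{214362356} \approx -0.44087$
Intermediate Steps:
$T{\left(j \right)} = \frac{11}{2}$ ($T{\left(j \right)} = 5 + \frac{-1 + 3}{4} = 5 + \frac{1}{4} \cdot 2 = 5 + \frac{1}{2} = \frac{11}{2}$)
$E = 36481$ ($E = \left(101 + 90\right)^{2} = 191^{2} = 36481$)
$- \frac{16015}{E} + \frac{T{\left(61 \right)}}{-2938} = - \frac{16015}{36481} + \frac{11}{2 \left(-2938\right)} = \left(-16015\right) \frac{1}{36481} + \frac{11}{2} \left(- \frac{1}{2938}\right) = - \frac{16015}{36481} - \frac{11}{5876} = - \frac{94505431}{214362356}$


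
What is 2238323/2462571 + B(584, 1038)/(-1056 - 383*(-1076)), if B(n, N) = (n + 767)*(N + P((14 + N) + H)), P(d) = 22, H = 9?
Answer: 1111654143014/253061183673 ≈ 4.3928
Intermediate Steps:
B(n, N) = (22 + N)*(767 + n) (B(n, N) = (n + 767)*(N + 22) = (767 + n)*(22 + N) = (22 + N)*(767 + n))
2238323/2462571 + B(584, 1038)/(-1056 - 383*(-1076)) = 2238323/2462571 + (16874 + 22*584 + 767*1038 + 1038*584)/(-1056 - 383*(-1076)) = 2238323*(1/2462571) + (16874 + 12848 + 796146 + 606192)/(-1056 + 412108) = 2238323/2462571 + 1432060/411052 = 2238323/2462571 + 1432060*(1/411052) = 2238323/2462571 + 358015/102763 = 1111654143014/253061183673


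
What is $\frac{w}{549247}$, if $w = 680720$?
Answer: $\frac{680720}{549247} \approx 1.2394$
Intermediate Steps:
$\frac{w}{549247} = \frac{680720}{549247}$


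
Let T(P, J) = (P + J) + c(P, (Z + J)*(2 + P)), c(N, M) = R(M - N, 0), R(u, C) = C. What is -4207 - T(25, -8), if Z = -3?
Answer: -4224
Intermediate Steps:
c(N, M) = 0
T(P, J) = J + P (T(P, J) = (P + J) + 0 = (J + P) + 0 = J + P)
-4207 - T(25, -8) = -4207 - (-8 + 25) = -4207 - 1*17 = -4207 - 17 = -4224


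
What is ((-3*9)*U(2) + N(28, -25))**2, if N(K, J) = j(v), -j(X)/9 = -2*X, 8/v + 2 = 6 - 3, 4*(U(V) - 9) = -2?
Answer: 29241/4 ≈ 7310.3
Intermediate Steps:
U(V) = 17/2 (U(V) = 9 + (1/4)*(-2) = 9 - 1/2 = 17/2)
v = 8 (v = 8/(-2 + (6 - 3)) = 8/(-2 + 3) = 8/1 = 8*1 = 8)
j(X) = 18*X (j(X) = -(-18)*X = 18*X)
N(K, J) = 144 (N(K, J) = 18*8 = 144)
((-3*9)*U(2) + N(28, -25))**2 = (-3*9*(17/2) + 144)**2 = (-27*17/2 + 144)**2 = (-459/2 + 144)**2 = (-171/2)**2 = 29241/4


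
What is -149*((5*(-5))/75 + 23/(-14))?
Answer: 12367/42 ≈ 294.45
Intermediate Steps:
-149*((5*(-5))/75 + 23/(-14)) = -149*(-25*1/75 + 23*(-1/14)) = -149*(-1/3 - 23/14) = -149*(-83/42) = 12367/42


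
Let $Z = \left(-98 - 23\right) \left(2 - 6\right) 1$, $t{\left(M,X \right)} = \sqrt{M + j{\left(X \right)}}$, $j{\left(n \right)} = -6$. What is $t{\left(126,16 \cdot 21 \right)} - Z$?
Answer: $-484 + 2 \sqrt{30} \approx -473.05$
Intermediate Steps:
$t{\left(M,X \right)} = \sqrt{-6 + M}$ ($t{\left(M,X \right)} = \sqrt{M - 6} = \sqrt{-6 + M}$)
$Z = 484$ ($Z = \left(-98 - 23\right) \left(\left(-4\right) 1\right) = \left(-121\right) \left(-4\right) = 484$)
$t{\left(126,16 \cdot 21 \right)} - Z = \sqrt{-6 + 126} - 484 = \sqrt{120} - 484 = 2 \sqrt{30} - 484 = -484 + 2 \sqrt{30}$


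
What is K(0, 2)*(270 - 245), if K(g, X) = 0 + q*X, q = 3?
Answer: 150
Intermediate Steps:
K(g, X) = 3*X (K(g, X) = 0 + 3*X = 3*X)
K(0, 2)*(270 - 245) = (3*2)*(270 - 245) = 6*25 = 150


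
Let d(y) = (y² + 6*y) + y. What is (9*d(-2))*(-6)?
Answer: 540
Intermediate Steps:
d(y) = y² + 7*y
(9*d(-2))*(-6) = (9*(-2*(7 - 2)))*(-6) = (9*(-2*5))*(-6) = (9*(-10))*(-6) = -90*(-6) = 540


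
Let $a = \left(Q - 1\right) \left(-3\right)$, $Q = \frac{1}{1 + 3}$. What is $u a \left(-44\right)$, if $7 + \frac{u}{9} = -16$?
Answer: $20493$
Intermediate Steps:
$Q = \frac{1}{4} \approx 0.25$
$a = \frac{9}{4}$ ($a = \left(\frac{1}{4} - 1\right) \left(-3\right) = \left(- \frac{3}{4}\right) \left(-3\right) = \frac{9}{4} \approx 2.25$)
$u = -207$ ($u = -63 + 9 \left(-16\right) = -63 - 144 = -207$)
$u a \left(-44\right) = \left(-207\right) \frac{9}{4} \left(-44\right) = \left(- \frac{1863}{4}\right) \left(-44\right) = 20493$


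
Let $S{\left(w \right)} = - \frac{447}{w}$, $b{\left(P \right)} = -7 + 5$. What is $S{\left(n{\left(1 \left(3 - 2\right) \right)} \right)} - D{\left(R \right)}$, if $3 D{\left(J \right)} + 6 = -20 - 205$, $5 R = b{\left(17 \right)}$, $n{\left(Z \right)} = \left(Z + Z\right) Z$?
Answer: $- \frac{293}{2} \approx -146.5$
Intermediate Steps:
$n{\left(Z \right)} = 2 Z^{2}$ ($n{\left(Z \right)} = 2 Z Z = 2 Z^{2}$)
$b{\left(P \right)} = -2$
$R = - \frac{2}{5}$ ($R = \frac{1}{5} \left(-2\right) = - \frac{2}{5} \approx -0.4$)
$D{\left(J \right)} = -77$ ($D{\left(J \right)} = -2 + \frac{-20 - 205}{3} = -2 + \frac{1}{3} \left(-225\right) = -2 - 75 = -77$)
$S{\left(n{\left(1 \left(3 - 2\right) \right)} \right)} - D{\left(R \right)} = - \frac{447}{2 \left(1 \left(3 - 2\right)\right)^{2}} - -77 = - \frac{447}{2 \left(1 \cdot 1\right)^{2}} + 77 = - \frac{447}{2 \cdot 1^{2}} + 77 = - \frac{447}{2 \cdot 1} + 77 = - \frac{447}{2} + 77 = - \frac{293}{2}$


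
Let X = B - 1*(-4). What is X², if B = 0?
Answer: 16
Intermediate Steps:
X = 4 (X = 0 - 1*(-4) = 0 + 4 = 4)
X² = 4² = 16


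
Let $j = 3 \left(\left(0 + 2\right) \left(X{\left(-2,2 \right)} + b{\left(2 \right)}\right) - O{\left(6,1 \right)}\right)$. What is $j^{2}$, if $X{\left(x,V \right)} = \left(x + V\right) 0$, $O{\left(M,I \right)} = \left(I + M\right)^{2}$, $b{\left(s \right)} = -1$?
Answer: $23409$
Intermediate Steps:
$X{\left(x,V \right)} = 0$ ($X{\left(x,V \right)} = \left(V + x\right) 0 = 0$)
$j = -153$ ($j = 3 \left(\left(0 + 2\right) \left(0 - 1\right) - \left(1 + 6\right)^{2}\right) = 3 \left(2 \left(-1\right) - 7^{2}\right) = 3 \left(-2 - 49\right) = 3 \left(-51\right) = -153$)
$j^{2} = \left(-153\right)^{2} = 23409$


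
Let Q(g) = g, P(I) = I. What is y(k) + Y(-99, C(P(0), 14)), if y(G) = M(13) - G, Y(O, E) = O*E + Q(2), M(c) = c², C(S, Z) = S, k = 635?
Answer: -464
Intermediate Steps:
Y(O, E) = 2 + E*O (Y(O, E) = O*E + 2 = E*O + 2 = 2 + E*O)
y(G) = 169 - G (y(G) = 13² - G = 169 - G)
y(k) + Y(-99, C(P(0), 14)) = (169 - 1*635) + (2 + 0*(-99)) = (169 - 635) + (2 + 0) = -466 + 2 = -464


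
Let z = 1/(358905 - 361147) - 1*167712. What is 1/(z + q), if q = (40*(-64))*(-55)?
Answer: -2242/60336705 ≈ -3.7158e-5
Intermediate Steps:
z = -376010305/2242 (z = 1/(-2242) - 167712 = -1/2242 - 167712 = -376010305/2242 ≈ -1.6771e+5)
q = 140800 (q = -2560*(-55) = 140800)
1/(z + q) = 1/(-376010305/2242 + 140800) = 1/(-60336705/2242) = -2242/60336705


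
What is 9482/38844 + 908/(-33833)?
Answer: 142767077/657104526 ≈ 0.21727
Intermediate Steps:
9482/38844 + 908/(-33833) = 9482*(1/38844) + 908*(-1/33833) = 4741/19422 - 908/33833 = 142767077/657104526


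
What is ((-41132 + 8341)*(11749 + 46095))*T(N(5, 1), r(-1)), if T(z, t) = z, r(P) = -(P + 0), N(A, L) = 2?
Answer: -3793525208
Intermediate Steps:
r(P) = -P
((-41132 + 8341)*(11749 + 46095))*T(N(5, 1), r(-1)) = ((-41132 + 8341)*(11749 + 46095))*2 = -32791*57844*2 = -1896762604*2 = -3793525208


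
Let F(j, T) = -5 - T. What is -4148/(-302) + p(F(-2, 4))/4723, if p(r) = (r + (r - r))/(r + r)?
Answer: 19591155/1426346 ≈ 13.735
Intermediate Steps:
p(r) = 1/2 (p(r) = (r + 0)/((2*r)) = r*(1/(2*r)) = 1/2)
-4148/(-302) + p(F(-2, 4))/4723 = -4148/(-302) + (1/2)/4723 = -4148*(-1/302) + (1/2)*(1/4723) = 2074/151 + 1/9446 = 19591155/1426346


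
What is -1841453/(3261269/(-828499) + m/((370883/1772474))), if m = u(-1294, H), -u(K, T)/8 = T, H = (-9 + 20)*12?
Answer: 565834670406058501/1551938090201983 ≈ 364.60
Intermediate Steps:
H = 132 (H = 11*12 = 132)
u(K, T) = -8*T
m = -1056 (m = -8*132 = -1056)
-1841453/(3261269/(-828499) + m/((370883/1772474))) = -1841453/(3261269/(-828499) - 1056/(370883/1772474)) = -1841453/(3261269*(-1/828499) - 1056/(370883*(1/1772474))) = -1841453/(-3261269/828499 - 1056/370883/1772474) = -1841453/(-3261269/828499 - 1056*1772474/370883) = -1841453/(-3261269/828499 - 1871732544/370883) = -1841453/(-1551938090201983/307276194617) = -1841453*(-307276194617/1551938090201983) = 565834670406058501/1551938090201983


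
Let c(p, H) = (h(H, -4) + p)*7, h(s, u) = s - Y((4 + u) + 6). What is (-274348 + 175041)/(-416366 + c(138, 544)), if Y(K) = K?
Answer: 99307/411634 ≈ 0.24125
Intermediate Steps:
h(s, u) = -10 + s - u (h(s, u) = s - ((4 + u) + 6) = s - (10 + u) = s + (-10 - u) = -10 + s - u)
c(p, H) = -42 + 7*H + 7*p (c(p, H) = ((-10 + H - 1*(-4)) + p)*7 = ((-10 + H + 4) + p)*7 = ((-6 + H) + p)*7 = (-6 + H + p)*7 = -42 + 7*H + 7*p)
(-274348 + 175041)/(-416366 + c(138, 544)) = (-274348 + 175041)/(-416366 + (-42 + 7*544 + 7*138)) = -99307/(-416366 + (-42 + 3808 + 966)) = -99307/(-416366 + 4732) = -99307/(-411634) = -99307*(-1/411634) = 99307/411634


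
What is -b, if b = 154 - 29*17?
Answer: 339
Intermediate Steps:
b = -339 (b = 154 - 493 = -339)
-b = -1*(-339) = 339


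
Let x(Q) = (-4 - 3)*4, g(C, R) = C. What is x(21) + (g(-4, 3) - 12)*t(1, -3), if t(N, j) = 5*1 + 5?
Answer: -188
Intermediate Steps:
t(N, j) = 10 (t(N, j) = 5 + 5 = 10)
x(Q) = -28 (x(Q) = -7*4 = -28)
x(21) + (g(-4, 3) - 12)*t(1, -3) = -28 + (-4 - 12)*10 = -28 - 16*10 = -28 - 160 = -188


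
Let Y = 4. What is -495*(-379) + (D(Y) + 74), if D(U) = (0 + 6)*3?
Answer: 187697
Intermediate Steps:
D(U) = 18 (D(U) = 6*3 = 18)
-495*(-379) + (D(Y) + 74) = -495*(-379) + (18 + 74) = 187605 + 92 = 187697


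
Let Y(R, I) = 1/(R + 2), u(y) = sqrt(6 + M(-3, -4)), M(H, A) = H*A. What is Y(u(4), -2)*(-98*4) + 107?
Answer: 163 - 84*sqrt(2) ≈ 44.206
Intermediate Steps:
M(H, A) = A*H
u(y) = 3*sqrt(2) (u(y) = sqrt(6 - 4*(-3)) = sqrt(6 + 12) = sqrt(18) = 3*sqrt(2))
Y(R, I) = 1/(2 + R)
Y(u(4), -2)*(-98*4) + 107 = (-98*4)/(2 + 3*sqrt(2)) + 107 = -392/(2 + 3*sqrt(2)) + 107 = 107 - 392/(2 + 3*sqrt(2))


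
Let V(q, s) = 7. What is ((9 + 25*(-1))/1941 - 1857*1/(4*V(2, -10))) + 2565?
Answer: 135797735/54348 ≈ 2498.7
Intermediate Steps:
((9 + 25*(-1))/1941 - 1857*1/(4*V(2, -10))) + 2565 = ((9 + 25*(-1))/1941 - 1857/(4*7)) + 2565 = ((9 - 25)*(1/1941) - 1857/28) + 2565 = (-16*1/1941 - 1857*1/28) + 2565 = (-16/1941 - 1857/28) + 2565 = -3604885/54348 + 2565 = 135797735/54348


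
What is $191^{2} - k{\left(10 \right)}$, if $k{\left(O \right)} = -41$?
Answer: $36522$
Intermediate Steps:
$191^{2} - k{\left(10 \right)} = 191^{2} - -41 = 36481 + 41 = 36522$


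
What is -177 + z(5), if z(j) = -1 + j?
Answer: -173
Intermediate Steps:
-177 + z(5) = -177 + (-1 + 5) = -177 + 4 = -173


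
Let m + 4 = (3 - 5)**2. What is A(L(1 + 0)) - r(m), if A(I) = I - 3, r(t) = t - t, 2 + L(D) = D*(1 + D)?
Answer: -3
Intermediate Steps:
m = 0 (m = -4 + (3 - 5)**2 = -4 + (-2)**2 = -4 + 4 = 0)
L(D) = -2 + D*(1 + D)
r(t) = 0
A(I) = -3 + I
A(L(1 + 0)) - r(m) = (-3 + (-2 + (1 + 0) + (1 + 0)**2)) - 1*0 = (-3 + (-2 + 1 + 1**2)) + 0 = (-3 + (-2 + 1 + 1)) + 0 = (-3 + 0) + 0 = -3 + 0 = -3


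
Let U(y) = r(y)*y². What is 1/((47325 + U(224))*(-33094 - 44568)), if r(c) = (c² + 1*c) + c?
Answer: -1/197273684505638 ≈ -5.0691e-15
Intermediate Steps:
r(c) = c² + 2*c (r(c) = (c² + c) + c = (c + c²) + c = c² + 2*c)
U(y) = y³*(2 + y) (U(y) = (y*(2 + y))*y² = y³*(2 + y))
1/((47325 + U(224))*(-33094 - 44568)) = 1/((47325 + 224³*(2 + 224))*(-33094 - 44568)) = 1/((47325 + 11239424*226)*(-77662)) = 1/((47325 + 2540109824)*(-77662)) = 1/(2540157149*(-77662)) = 1/(-197273684505638) = -1/197273684505638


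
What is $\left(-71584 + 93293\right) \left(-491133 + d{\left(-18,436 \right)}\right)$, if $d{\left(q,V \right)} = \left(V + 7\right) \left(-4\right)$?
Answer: $-10700474645$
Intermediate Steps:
$d{\left(q,V \right)} = -28 - 4 V$ ($d{\left(q,V \right)} = \left(7 + V\right) \left(-4\right) = -28 - 4 V$)
$\left(-71584 + 93293\right) \left(-491133 + d{\left(-18,436 \right)}\right) = \left(-71584 + 93293\right) \left(-491133 - 1772\right) = 21709 \left(-491133 - 1772\right) = 21709 \left(-492905\right) = -10700474645$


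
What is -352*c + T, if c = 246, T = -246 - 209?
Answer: -87047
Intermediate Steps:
T = -455
-352*c + T = -352*246 - 455 = -86592 - 455 = -87047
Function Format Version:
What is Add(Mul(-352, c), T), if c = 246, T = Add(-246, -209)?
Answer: -87047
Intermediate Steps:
T = -455
Add(Mul(-352, c), T) = Add(Mul(-352, 246), -455) = Add(-86592, -455) = -87047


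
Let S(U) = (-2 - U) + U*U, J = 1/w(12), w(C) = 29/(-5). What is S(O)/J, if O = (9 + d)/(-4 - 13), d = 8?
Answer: 0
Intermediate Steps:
w(C) = -29/5 (w(C) = 29*(-1/5) = -29/5)
J = -5/29 (J = 1/(-29/5) = -5/29 ≈ -0.17241)
O = -1 (O = (9 + 8)/(-4 - 13) = 17/(-17) = 17*(-1/17) = -1)
S(U) = -2 + U**2 - U (S(U) = (-2 - U) + U**2 = -2 + U**2 - U)
S(O)/J = (-2 + (-1)**2 - 1*(-1))/(-5/29) = (-2 + 1 + 1)*(-29/5) = 0*(-29/5) = 0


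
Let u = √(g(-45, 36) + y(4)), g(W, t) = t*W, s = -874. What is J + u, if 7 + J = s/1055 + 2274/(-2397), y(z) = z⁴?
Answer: -7398631/842945 + 2*I*√341 ≈ -8.7771 + 36.932*I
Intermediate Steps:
g(W, t) = W*t
J = -7398631/842945 (J = -7 + (-874/1055 + 2274/(-2397)) = -7 + (-874*1/1055 + 2274*(-1/2397)) = -7 + (-874/1055 - 758/799) = -7 - 1498016/842945 = -7398631/842945 ≈ -8.7771)
u = 2*I*√341 (u = √(-45*36 + 4⁴) = √(-1620 + 256) = √(-1364) = 2*I*√341 ≈ 36.932*I)
J + u = -7398631/842945 + 2*I*√341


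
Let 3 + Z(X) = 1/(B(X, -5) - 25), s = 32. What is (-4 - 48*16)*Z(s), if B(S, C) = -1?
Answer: 30494/13 ≈ 2345.7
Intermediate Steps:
Z(X) = -79/26 (Z(X) = -3 + 1/(-1 - 25) = -3 + 1/(-26) = -3 - 1/26 = -79/26)
(-4 - 48*16)*Z(s) = (-4 - 48*16)*(-79/26) = (-4 - 768)*(-79/26) = -772*(-79/26) = 30494/13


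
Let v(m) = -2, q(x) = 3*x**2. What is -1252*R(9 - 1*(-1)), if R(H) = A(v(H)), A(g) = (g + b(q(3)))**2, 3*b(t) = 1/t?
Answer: -32453092/6561 ≈ -4946.4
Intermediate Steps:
b(t) = 1/(3*t)
A(g) = (1/81 + g)**2 (A(g) = (g + 1/(3*((3*3**2))))**2 = (g + 1/(3*((3*9))))**2 = (g + (1/3)/27)**2 = (g + (1/3)*(1/27))**2 = (g + 1/81)**2 = (1/81 + g)**2)
R(H) = 25921/6561 (R(H) = (1 + 81*(-2))**2/6561 = (1 - 162)**2/6561 = (1/6561)*(-161)**2 = (1/6561)*25921 = 25921/6561)
-1252*R(9 - 1*(-1)) = -1252*25921/6561 = -32453092/6561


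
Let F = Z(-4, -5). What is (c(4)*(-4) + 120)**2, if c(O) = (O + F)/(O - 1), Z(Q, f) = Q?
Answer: 14400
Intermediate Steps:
F = -4
c(O) = (-4 + O)/(-1 + O) (c(O) = (O - 4)/(O - 1) = (-4 + O)/(-1 + O))
(c(4)*(-4) + 120)**2 = (((-4 + 4)/(-1 + 4))*(-4) + 120)**2 = ((0/3)*(-4) + 120)**2 = (((1/3)*0)*(-4) + 120)**2 = (0*(-4) + 120)**2 = (0 + 120)**2 = 120**2 = 14400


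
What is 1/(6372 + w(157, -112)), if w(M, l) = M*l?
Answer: -1/11212 ≈ -8.9190e-5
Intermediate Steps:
1/(6372 + w(157, -112)) = 1/(6372 + 157*(-112)) = 1/(6372 - 17584) = 1/(-11212) = -1/11212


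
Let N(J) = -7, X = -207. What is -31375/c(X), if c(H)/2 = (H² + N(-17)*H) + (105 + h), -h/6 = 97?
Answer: -31375/87642 ≈ -0.35799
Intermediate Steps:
h = -582 (h = -6*97 = -582)
c(H) = -954 - 14*H + 2*H² (c(H) = 2*((H² - 7*H) + (105 - 582)) = 2*((H² - 7*H) - 477) = 2*(-477 + H² - 7*H) = -954 - 14*H + 2*H²)
-31375/c(X) = -31375/(-954 - 14*(-207) + 2*(-207)²) = -31375/(-954 + 2898 + 2*42849) = -31375/(-954 + 2898 + 85698) = -31375/87642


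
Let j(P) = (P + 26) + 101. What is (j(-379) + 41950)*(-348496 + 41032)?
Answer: -12820633872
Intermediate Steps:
j(P) = 127 + P (j(P) = (26 + P) + 101 = 127 + P)
(j(-379) + 41950)*(-348496 + 41032) = ((127 - 379) + 41950)*(-348496 + 41032) = (-252 + 41950)*(-307464) = 41698*(-307464) = -12820633872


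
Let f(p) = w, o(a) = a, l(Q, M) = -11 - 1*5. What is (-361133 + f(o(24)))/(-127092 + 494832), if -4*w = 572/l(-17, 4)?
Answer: -385199/392256 ≈ -0.98201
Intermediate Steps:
l(Q, M) = -16 (l(Q, M) = -11 - 5 = -16)
w = 143/16 (w = -143/(-16) = -143*(-1)/16 = -¼*(-143/4) = 143/16 ≈ 8.9375)
f(p) = 143/16
(-361133 + f(o(24)))/(-127092 + 494832) = (-361133 + 143/16)/(-127092 + 494832) = -5777985/16/367740 = -5777985/16*1/367740 = -385199/392256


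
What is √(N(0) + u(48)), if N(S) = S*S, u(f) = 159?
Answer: √159 ≈ 12.610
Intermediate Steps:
N(S) = S²
√(N(0) + u(48)) = √(0² + 159) = √(0 + 159) = √159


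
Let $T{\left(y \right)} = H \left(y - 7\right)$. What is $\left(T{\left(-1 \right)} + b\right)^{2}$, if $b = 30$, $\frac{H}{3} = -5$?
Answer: $22500$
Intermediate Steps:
$H = -15$ ($H = 3 \left(-5\right) = -15$)
$T{\left(y \right)} = 105 - 15 y$ ($T{\left(y \right)} = - 15 \left(y - 7\right) = - 15 \left(-7 + y\right) = 105 - 15 y$)
$\left(T{\left(-1 \right)} + b\right)^{2} = \left(\left(105 - -15\right) + 30\right)^{2} = \left(\left(105 + 15\right) + 30\right)^{2} = \left(120 + 30\right)^{2} = 150^{2} = 22500$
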